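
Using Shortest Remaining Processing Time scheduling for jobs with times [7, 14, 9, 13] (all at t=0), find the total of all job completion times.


Since all jobs arrive at t=0, SRPT equals SPT ordering.
SPT order: [7, 9, 13, 14]
Completion times:
  Job 1: p=7, C=7
  Job 2: p=9, C=16
  Job 3: p=13, C=29
  Job 4: p=14, C=43
Total completion time = 7 + 16 + 29 + 43 = 95

95


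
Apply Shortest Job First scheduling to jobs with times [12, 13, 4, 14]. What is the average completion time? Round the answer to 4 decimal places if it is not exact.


SJF order (ascending): [4, 12, 13, 14]
Completion times:
  Job 1: burst=4, C=4
  Job 2: burst=12, C=16
  Job 3: burst=13, C=29
  Job 4: burst=14, C=43
Average completion = 92/4 = 23.0

23.0


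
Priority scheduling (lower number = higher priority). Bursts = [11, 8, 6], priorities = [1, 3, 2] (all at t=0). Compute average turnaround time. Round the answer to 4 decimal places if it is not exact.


Sort by priority (ascending = highest first):
Order: [(1, 11), (2, 6), (3, 8)]
Completion times:
  Priority 1, burst=11, C=11
  Priority 2, burst=6, C=17
  Priority 3, burst=8, C=25
Average turnaround = 53/3 = 17.6667

17.6667


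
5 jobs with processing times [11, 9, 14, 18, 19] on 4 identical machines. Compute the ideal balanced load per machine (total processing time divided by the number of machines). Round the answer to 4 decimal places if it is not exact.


Total processing time = 11 + 9 + 14 + 18 + 19 = 71
Number of machines = 4
Ideal balanced load = 71 / 4 = 17.75

17.75


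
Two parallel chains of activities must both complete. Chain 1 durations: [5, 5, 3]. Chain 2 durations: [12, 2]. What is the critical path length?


Path A total = 5 + 5 + 3 = 13
Path B total = 12 + 2 = 14
Critical path = longest path = max(13, 14) = 14

14


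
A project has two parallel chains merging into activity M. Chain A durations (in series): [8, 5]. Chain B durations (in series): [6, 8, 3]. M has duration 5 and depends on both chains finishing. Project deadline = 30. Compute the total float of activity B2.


Forward pass: ES(B2) = sum of predecessors on chain B = 6
EF = ES + duration = 6 + 8 = 14
Backward pass: LF(M) = deadline = 30; LS(M) = 30 - 5 = 25
LF(B2) = LS(M) - sum(successors on chain B) = 25 - 3 = 22
LS = LF - duration = 22 - 8 = 14
Total float = LS - ES = 14 - 6 = 8

8


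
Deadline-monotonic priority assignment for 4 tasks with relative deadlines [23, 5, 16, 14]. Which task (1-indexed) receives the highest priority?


Sort tasks by relative deadline (ascending):
  Task 2: deadline = 5
  Task 4: deadline = 14
  Task 3: deadline = 16
  Task 1: deadline = 23
Priority order (highest first): [2, 4, 3, 1]
Highest priority task = 2

2


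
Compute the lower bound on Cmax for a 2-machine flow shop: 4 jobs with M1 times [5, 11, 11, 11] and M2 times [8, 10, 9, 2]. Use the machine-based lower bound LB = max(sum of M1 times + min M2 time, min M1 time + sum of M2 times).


LB1 = sum(M1 times) + min(M2 times) = 38 + 2 = 40
LB2 = min(M1 times) + sum(M2 times) = 5 + 29 = 34
Lower bound = max(LB1, LB2) = max(40, 34) = 40

40


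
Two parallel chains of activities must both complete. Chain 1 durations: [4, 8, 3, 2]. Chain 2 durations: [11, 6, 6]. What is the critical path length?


Path A total = 4 + 8 + 3 + 2 = 17
Path B total = 11 + 6 + 6 = 23
Critical path = longest path = max(17, 23) = 23

23


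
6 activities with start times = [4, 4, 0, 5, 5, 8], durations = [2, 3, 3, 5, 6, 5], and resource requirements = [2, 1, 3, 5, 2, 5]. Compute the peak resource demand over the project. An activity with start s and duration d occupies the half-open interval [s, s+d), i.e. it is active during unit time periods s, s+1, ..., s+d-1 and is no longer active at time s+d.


Each activity i is active on [start_i, start_i + duration_i).
Compute total resource usage per time slot:
  t=0: active resources = [3], total = 3
  t=1: active resources = [3], total = 3
  t=2: active resources = [3], total = 3
  t=3: active resources = [], total = 0
  t=4: active resources = [2, 1], total = 3
  t=5: active resources = [2, 1, 5, 2], total = 10
  t=6: active resources = [1, 5, 2], total = 8
  t=7: active resources = [5, 2], total = 7
  t=8: active resources = [5, 2, 5], total = 12
  t=9: active resources = [5, 2, 5], total = 12
  t=10: active resources = [2, 5], total = 7
  t=11: active resources = [5], total = 5
  t=12: active resources = [5], total = 5
Peak resource demand = 12

12


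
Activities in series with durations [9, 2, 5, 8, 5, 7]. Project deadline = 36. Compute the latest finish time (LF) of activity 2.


LF(activity 2) = deadline - sum of successor durations
Successors: activities 3 through 6 with durations [5, 8, 5, 7]
Sum of successor durations = 25
LF = 36 - 25 = 11

11


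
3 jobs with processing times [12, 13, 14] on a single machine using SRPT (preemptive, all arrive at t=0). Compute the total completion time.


Since all jobs arrive at t=0, SRPT equals SPT ordering.
SPT order: [12, 13, 14]
Completion times:
  Job 1: p=12, C=12
  Job 2: p=13, C=25
  Job 3: p=14, C=39
Total completion time = 12 + 25 + 39 = 76

76


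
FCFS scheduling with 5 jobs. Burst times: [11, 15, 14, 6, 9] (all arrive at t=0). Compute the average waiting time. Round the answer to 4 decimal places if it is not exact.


FCFS order (as given): [11, 15, 14, 6, 9]
Waiting times:
  Job 1: wait = 0
  Job 2: wait = 11
  Job 3: wait = 26
  Job 4: wait = 40
  Job 5: wait = 46
Sum of waiting times = 123
Average waiting time = 123/5 = 24.6

24.6


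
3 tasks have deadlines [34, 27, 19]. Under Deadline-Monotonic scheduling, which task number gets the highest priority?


Sort tasks by relative deadline (ascending):
  Task 3: deadline = 19
  Task 2: deadline = 27
  Task 1: deadline = 34
Priority order (highest first): [3, 2, 1]
Highest priority task = 3

3


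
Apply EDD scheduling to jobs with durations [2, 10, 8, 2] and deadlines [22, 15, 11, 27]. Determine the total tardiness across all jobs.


Sort by due date (EDD order): [(8, 11), (10, 15), (2, 22), (2, 27)]
Compute completion times and tardiness:
  Job 1: p=8, d=11, C=8, tardiness=max(0,8-11)=0
  Job 2: p=10, d=15, C=18, tardiness=max(0,18-15)=3
  Job 3: p=2, d=22, C=20, tardiness=max(0,20-22)=0
  Job 4: p=2, d=27, C=22, tardiness=max(0,22-27)=0
Total tardiness = 3

3


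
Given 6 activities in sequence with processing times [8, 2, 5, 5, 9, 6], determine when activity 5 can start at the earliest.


Activity 5 starts after activities 1 through 4 complete.
Predecessor durations: [8, 2, 5, 5]
ES = 8 + 2 + 5 + 5 = 20

20


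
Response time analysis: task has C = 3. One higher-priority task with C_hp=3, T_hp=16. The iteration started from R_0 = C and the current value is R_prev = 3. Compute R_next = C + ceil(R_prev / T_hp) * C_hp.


R_next = C + ceil(R_prev / T_hp) * C_hp
ceil(3 / 16) = ceil(0.1875) = 1
Interference = 1 * 3 = 3
R_next = 3 + 3 = 6

6


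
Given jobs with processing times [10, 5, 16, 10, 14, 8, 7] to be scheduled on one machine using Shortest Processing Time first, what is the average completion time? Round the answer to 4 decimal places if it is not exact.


Sort jobs by processing time (SPT order): [5, 7, 8, 10, 10, 14, 16]
Compute completion times sequentially:
  Job 1: processing = 5, completes at 5
  Job 2: processing = 7, completes at 12
  Job 3: processing = 8, completes at 20
  Job 4: processing = 10, completes at 30
  Job 5: processing = 10, completes at 40
  Job 6: processing = 14, completes at 54
  Job 7: processing = 16, completes at 70
Sum of completion times = 231
Average completion time = 231/7 = 33.0

33.0


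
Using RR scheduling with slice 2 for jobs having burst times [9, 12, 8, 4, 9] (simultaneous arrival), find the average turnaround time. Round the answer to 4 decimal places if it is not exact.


Time quantum = 2
Execution trace:
  J1 runs 2 units, time = 2
  J2 runs 2 units, time = 4
  J3 runs 2 units, time = 6
  J4 runs 2 units, time = 8
  J5 runs 2 units, time = 10
  J1 runs 2 units, time = 12
  J2 runs 2 units, time = 14
  J3 runs 2 units, time = 16
  J4 runs 2 units, time = 18
  J5 runs 2 units, time = 20
  J1 runs 2 units, time = 22
  J2 runs 2 units, time = 24
  J3 runs 2 units, time = 26
  J5 runs 2 units, time = 28
  J1 runs 2 units, time = 30
  J2 runs 2 units, time = 32
  J3 runs 2 units, time = 34
  J5 runs 2 units, time = 36
  J1 runs 1 units, time = 37
  J2 runs 2 units, time = 39
  J5 runs 1 units, time = 40
  J2 runs 2 units, time = 42
Finish times: [37, 42, 34, 18, 40]
Average turnaround = 171/5 = 34.2

34.2


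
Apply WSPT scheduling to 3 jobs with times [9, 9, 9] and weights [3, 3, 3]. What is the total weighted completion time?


Compute p/w ratios and sort ascending (WSPT): [(9, 3), (9, 3), (9, 3)]
Compute weighted completion times:
  Job (p=9,w=3): C=9, w*C=3*9=27
  Job (p=9,w=3): C=18, w*C=3*18=54
  Job (p=9,w=3): C=27, w*C=3*27=81
Total weighted completion time = 162

162


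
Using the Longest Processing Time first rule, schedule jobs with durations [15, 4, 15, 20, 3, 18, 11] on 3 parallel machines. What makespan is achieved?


Sort jobs in decreasing order (LPT): [20, 18, 15, 15, 11, 4, 3]
Assign each job to the least loaded machine:
  Machine 1: jobs [20, 4, 3], load = 27
  Machine 2: jobs [18, 11], load = 29
  Machine 3: jobs [15, 15], load = 30
Makespan = max load = 30

30


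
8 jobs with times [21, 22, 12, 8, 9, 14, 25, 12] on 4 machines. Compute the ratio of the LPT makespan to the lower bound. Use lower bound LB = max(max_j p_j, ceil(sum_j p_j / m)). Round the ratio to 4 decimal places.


LPT order: [25, 22, 21, 14, 12, 12, 9, 8]
Machine loads after assignment: [33, 31, 33, 26]
LPT makespan = 33
Lower bound = max(max_job, ceil(total/4)) = max(25, 31) = 31
Ratio = 33 / 31 = 1.0645

1.0645


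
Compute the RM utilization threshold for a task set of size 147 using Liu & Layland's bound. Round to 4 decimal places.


Compute 2^(1/147) = 1.0047264214
Subtract 1: 1.0047264214 - 1 = 0.0047264214
Multiply by n: 147 * 0.0047264214 = 0.6947839458
Round to 4 dp: 0.6948

0.6948


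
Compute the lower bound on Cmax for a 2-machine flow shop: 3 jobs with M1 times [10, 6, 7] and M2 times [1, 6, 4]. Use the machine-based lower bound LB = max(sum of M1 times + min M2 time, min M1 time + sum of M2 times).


LB1 = sum(M1 times) + min(M2 times) = 23 + 1 = 24
LB2 = min(M1 times) + sum(M2 times) = 6 + 11 = 17
Lower bound = max(LB1, LB2) = max(24, 17) = 24

24


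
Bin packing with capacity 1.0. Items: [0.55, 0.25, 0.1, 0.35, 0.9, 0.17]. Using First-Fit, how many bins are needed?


Place items sequentially using First-Fit:
  Item 0.55 -> new Bin 1
  Item 0.25 -> Bin 1 (now 0.8)
  Item 0.1 -> Bin 1 (now 0.9)
  Item 0.35 -> new Bin 2
  Item 0.9 -> new Bin 3
  Item 0.17 -> Bin 2 (now 0.52)
Total bins used = 3

3


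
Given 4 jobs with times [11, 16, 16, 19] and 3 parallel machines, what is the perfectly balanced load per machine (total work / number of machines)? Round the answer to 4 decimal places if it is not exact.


Total processing time = 11 + 16 + 16 + 19 = 62
Number of machines = 3
Ideal balanced load = 62 / 3 = 20.6667

20.6667


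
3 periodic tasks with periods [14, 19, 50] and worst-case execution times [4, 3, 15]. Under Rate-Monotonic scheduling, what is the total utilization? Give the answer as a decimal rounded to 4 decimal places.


Compute individual utilizations (exact fractions):
  Task 1: C/T = 4/14 = 2/7 (approx. 0.2857)
  Task 2: C/T = 3/19 (approx. 0.1579)
  Task 3: C/T = 15/50 = 3/10 (approx. 0.3)
Total utilization U = 2/7 + 3/19 + 3/10 = 989/1330
Rounded to 4 decimal places: U = 0.7436
RM (Liu & Layland) bound for 3 tasks = 0.779763; compare with U = 989/1330 (approx. 0.743609)
U <= bound, so schedulable by RM sufficient condition.

0.7436


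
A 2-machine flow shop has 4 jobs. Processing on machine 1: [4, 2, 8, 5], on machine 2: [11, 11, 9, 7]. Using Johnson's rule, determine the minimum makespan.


Apply Johnson's rule:
  Group 1 (a <= b): [(2, 2, 11), (1, 4, 11), (4, 5, 7), (3, 8, 9)]
  Group 2 (a > b): []
Optimal job order: [2, 1, 4, 3]
Schedule:
  Job 2: M1 done at 2, M2 done at 13
  Job 1: M1 done at 6, M2 done at 24
  Job 4: M1 done at 11, M2 done at 31
  Job 3: M1 done at 19, M2 done at 40
Makespan = 40

40


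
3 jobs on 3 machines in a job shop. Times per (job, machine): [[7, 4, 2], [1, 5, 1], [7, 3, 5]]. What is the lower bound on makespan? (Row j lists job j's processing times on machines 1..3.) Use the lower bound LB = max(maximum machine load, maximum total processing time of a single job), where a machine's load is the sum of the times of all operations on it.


Machine loads:
  Machine 1: 7 + 1 + 7 = 15
  Machine 2: 4 + 5 + 3 = 12
  Machine 3: 2 + 1 + 5 = 8
Max machine load = 15
Job totals:
  Job 1: 13
  Job 2: 7
  Job 3: 15
Max job total = 15
Lower bound = max(15, 15) = 15

15


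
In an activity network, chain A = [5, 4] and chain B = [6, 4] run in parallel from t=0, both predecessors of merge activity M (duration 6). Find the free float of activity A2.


ES(A2) = sum of predecessors on chain A = 5
EF(A2) = ES + duration = 5 + 4 = 9
Successor of A2 is M. ES(M) = max(sum(A), sum(B)) = max(9, 10) = 10
Free float = ES(successor) - EF(current) = 10 - 9 = 1

1


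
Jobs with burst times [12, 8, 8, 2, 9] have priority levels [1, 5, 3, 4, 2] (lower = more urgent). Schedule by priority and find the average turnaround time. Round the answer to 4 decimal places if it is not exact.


Sort by priority (ascending = highest first):
Order: [(1, 12), (2, 9), (3, 8), (4, 2), (5, 8)]
Completion times:
  Priority 1, burst=12, C=12
  Priority 2, burst=9, C=21
  Priority 3, burst=8, C=29
  Priority 4, burst=2, C=31
  Priority 5, burst=8, C=39
Average turnaround = 132/5 = 26.4

26.4


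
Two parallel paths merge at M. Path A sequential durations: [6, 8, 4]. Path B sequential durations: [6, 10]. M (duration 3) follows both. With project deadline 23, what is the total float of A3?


Forward pass: ES(A3) = sum of predecessors on chain A = 14
EF = ES + duration = 14 + 4 = 18
Backward pass: LF(M) = deadline = 23; LS(M) = 23 - 3 = 20
LF(A3) = LS(M) - sum(successors on chain A) = 20 - 0 = 20
LS = LF - duration = 20 - 4 = 16
Total float = LS - ES = 16 - 14 = 2

2


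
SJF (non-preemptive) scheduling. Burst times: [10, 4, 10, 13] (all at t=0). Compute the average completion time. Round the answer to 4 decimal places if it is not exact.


SJF order (ascending): [4, 10, 10, 13]
Completion times:
  Job 1: burst=4, C=4
  Job 2: burst=10, C=14
  Job 3: burst=10, C=24
  Job 4: burst=13, C=37
Average completion = 79/4 = 19.75

19.75


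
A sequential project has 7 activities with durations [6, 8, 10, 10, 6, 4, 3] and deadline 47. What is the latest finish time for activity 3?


LF(activity 3) = deadline - sum of successor durations
Successors: activities 4 through 7 with durations [10, 6, 4, 3]
Sum of successor durations = 23
LF = 47 - 23 = 24

24


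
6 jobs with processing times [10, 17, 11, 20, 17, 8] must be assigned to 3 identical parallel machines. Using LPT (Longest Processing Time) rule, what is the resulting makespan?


Sort jobs in decreasing order (LPT): [20, 17, 17, 11, 10, 8]
Assign each job to the least loaded machine:
  Machine 1: jobs [20, 8], load = 28
  Machine 2: jobs [17, 11], load = 28
  Machine 3: jobs [17, 10], load = 27
Makespan = max load = 28

28


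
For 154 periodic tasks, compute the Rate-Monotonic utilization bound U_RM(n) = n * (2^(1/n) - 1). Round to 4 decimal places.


Compute 2^(1/154) = 1.0045111002
Subtract 1: 1.0045111002 - 1 = 0.0045111002
Multiply by n: 154 * 0.0045111002 = 0.6947094308
Round to 4 dp: 0.6947

0.6947


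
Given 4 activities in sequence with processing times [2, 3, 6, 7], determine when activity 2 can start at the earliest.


Activity 2 starts after activities 1 through 1 complete.
Predecessor durations: [2]
ES = 2 = 2

2


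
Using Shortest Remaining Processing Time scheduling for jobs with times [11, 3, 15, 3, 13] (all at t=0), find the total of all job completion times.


Since all jobs arrive at t=0, SRPT equals SPT ordering.
SPT order: [3, 3, 11, 13, 15]
Completion times:
  Job 1: p=3, C=3
  Job 2: p=3, C=6
  Job 3: p=11, C=17
  Job 4: p=13, C=30
  Job 5: p=15, C=45
Total completion time = 3 + 6 + 17 + 30 + 45 = 101

101


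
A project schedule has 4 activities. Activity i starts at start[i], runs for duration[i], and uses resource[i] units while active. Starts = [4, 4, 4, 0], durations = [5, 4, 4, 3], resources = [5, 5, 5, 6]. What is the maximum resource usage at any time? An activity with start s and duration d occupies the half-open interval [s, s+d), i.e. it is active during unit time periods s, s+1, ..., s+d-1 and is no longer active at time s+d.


Each activity i is active on [start_i, start_i + duration_i).
Compute total resource usage per time slot:
  t=0: active resources = [6], total = 6
  t=1: active resources = [6], total = 6
  t=2: active resources = [6], total = 6
  t=3: active resources = [], total = 0
  t=4: active resources = [5, 5, 5], total = 15
  t=5: active resources = [5, 5, 5], total = 15
  t=6: active resources = [5, 5, 5], total = 15
  t=7: active resources = [5, 5, 5], total = 15
  t=8: active resources = [5], total = 5
Peak resource demand = 15

15


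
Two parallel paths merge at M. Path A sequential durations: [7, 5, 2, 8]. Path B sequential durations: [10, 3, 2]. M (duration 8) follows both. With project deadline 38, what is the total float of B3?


Forward pass: ES(B3) = sum of predecessors on chain B = 13
EF = ES + duration = 13 + 2 = 15
Backward pass: LF(M) = deadline = 38; LS(M) = 38 - 8 = 30
LF(B3) = LS(M) - sum(successors on chain B) = 30 - 0 = 30
LS = LF - duration = 30 - 2 = 28
Total float = LS - ES = 28 - 13 = 15

15


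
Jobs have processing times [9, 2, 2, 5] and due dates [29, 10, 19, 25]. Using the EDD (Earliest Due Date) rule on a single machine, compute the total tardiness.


Sort by due date (EDD order): [(2, 10), (2, 19), (5, 25), (9, 29)]
Compute completion times and tardiness:
  Job 1: p=2, d=10, C=2, tardiness=max(0,2-10)=0
  Job 2: p=2, d=19, C=4, tardiness=max(0,4-19)=0
  Job 3: p=5, d=25, C=9, tardiness=max(0,9-25)=0
  Job 4: p=9, d=29, C=18, tardiness=max(0,18-29)=0
Total tardiness = 0

0


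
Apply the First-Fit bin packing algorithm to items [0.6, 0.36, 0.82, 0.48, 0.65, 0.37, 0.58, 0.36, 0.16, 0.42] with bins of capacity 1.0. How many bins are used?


Place items sequentially using First-Fit:
  Item 0.6 -> new Bin 1
  Item 0.36 -> Bin 1 (now 0.96)
  Item 0.82 -> new Bin 2
  Item 0.48 -> new Bin 3
  Item 0.65 -> new Bin 4
  Item 0.37 -> Bin 3 (now 0.85)
  Item 0.58 -> new Bin 5
  Item 0.36 -> Bin 5 (now 0.94)
  Item 0.16 -> Bin 2 (now 0.98)
  Item 0.42 -> new Bin 6
Total bins used = 6

6


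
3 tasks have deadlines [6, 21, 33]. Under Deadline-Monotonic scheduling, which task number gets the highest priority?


Sort tasks by relative deadline (ascending):
  Task 1: deadline = 6
  Task 2: deadline = 21
  Task 3: deadline = 33
Priority order (highest first): [1, 2, 3]
Highest priority task = 1

1


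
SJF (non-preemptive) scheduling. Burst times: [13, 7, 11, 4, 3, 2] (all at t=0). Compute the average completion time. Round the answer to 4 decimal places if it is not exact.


SJF order (ascending): [2, 3, 4, 7, 11, 13]
Completion times:
  Job 1: burst=2, C=2
  Job 2: burst=3, C=5
  Job 3: burst=4, C=9
  Job 4: burst=7, C=16
  Job 5: burst=11, C=27
  Job 6: burst=13, C=40
Average completion = 99/6 = 16.5

16.5


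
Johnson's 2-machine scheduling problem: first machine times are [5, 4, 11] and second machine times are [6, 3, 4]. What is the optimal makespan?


Apply Johnson's rule:
  Group 1 (a <= b): [(1, 5, 6)]
  Group 2 (a > b): [(3, 11, 4), (2, 4, 3)]
Optimal job order: [1, 3, 2]
Schedule:
  Job 1: M1 done at 5, M2 done at 11
  Job 3: M1 done at 16, M2 done at 20
  Job 2: M1 done at 20, M2 done at 23
Makespan = 23

23


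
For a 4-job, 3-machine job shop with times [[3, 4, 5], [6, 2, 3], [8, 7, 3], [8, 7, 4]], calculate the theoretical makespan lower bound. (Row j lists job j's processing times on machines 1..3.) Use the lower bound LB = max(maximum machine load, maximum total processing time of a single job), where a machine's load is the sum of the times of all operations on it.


Machine loads:
  Machine 1: 3 + 6 + 8 + 8 = 25
  Machine 2: 4 + 2 + 7 + 7 = 20
  Machine 3: 5 + 3 + 3 + 4 = 15
Max machine load = 25
Job totals:
  Job 1: 12
  Job 2: 11
  Job 3: 18
  Job 4: 19
Max job total = 19
Lower bound = max(25, 19) = 25

25


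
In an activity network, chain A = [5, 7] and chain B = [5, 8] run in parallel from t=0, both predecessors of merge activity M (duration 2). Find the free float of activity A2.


ES(A2) = sum of predecessors on chain A = 5
EF(A2) = ES + duration = 5 + 7 = 12
Successor of A2 is M. ES(M) = max(sum(A), sum(B)) = max(12, 13) = 13
Free float = ES(successor) - EF(current) = 13 - 12 = 1

1


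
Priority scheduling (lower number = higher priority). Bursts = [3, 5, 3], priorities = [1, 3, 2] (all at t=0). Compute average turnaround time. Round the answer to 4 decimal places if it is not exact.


Sort by priority (ascending = highest first):
Order: [(1, 3), (2, 3), (3, 5)]
Completion times:
  Priority 1, burst=3, C=3
  Priority 2, burst=3, C=6
  Priority 3, burst=5, C=11
Average turnaround = 20/3 = 6.6667

6.6667


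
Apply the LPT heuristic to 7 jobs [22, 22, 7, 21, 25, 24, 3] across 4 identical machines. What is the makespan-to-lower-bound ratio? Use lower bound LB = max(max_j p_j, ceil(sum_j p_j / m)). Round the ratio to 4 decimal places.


LPT order: [25, 24, 22, 22, 21, 7, 3]
Machine loads after assignment: [25, 27, 43, 29]
LPT makespan = 43
Lower bound = max(max_job, ceil(total/4)) = max(25, 31) = 31
Ratio = 43 / 31 = 1.3871

1.3871


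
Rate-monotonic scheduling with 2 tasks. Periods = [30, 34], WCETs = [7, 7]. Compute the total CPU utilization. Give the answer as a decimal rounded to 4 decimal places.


Compute individual utilizations (exact fractions):
  Task 1: C/T = 7/30 (approx. 0.2333)
  Task 2: C/T = 7/34 (approx. 0.2059)
Total utilization U = 7/30 + 7/34 = 112/255
Rounded to 4 decimal places: U = 0.4392
RM (Liu & Layland) bound for 2 tasks = 0.828427; compare with U = 112/255 (approx. 0.439216)
U <= bound, so schedulable by RM sufficient condition.

0.4392


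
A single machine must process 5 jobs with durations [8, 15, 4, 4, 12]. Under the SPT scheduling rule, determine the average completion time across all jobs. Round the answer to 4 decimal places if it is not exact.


Sort jobs by processing time (SPT order): [4, 4, 8, 12, 15]
Compute completion times sequentially:
  Job 1: processing = 4, completes at 4
  Job 2: processing = 4, completes at 8
  Job 3: processing = 8, completes at 16
  Job 4: processing = 12, completes at 28
  Job 5: processing = 15, completes at 43
Sum of completion times = 99
Average completion time = 99/5 = 19.8

19.8


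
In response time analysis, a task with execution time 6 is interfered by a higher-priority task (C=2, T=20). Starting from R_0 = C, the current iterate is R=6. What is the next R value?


R_next = C + ceil(R_prev / T_hp) * C_hp
ceil(6 / 20) = ceil(0.3) = 1
Interference = 1 * 2 = 2
R_next = 6 + 2 = 8

8


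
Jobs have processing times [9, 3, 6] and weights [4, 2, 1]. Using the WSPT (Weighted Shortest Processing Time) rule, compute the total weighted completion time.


Compute p/w ratios and sort ascending (WSPT): [(3, 2), (9, 4), (6, 1)]
Compute weighted completion times:
  Job (p=3,w=2): C=3, w*C=2*3=6
  Job (p=9,w=4): C=12, w*C=4*12=48
  Job (p=6,w=1): C=18, w*C=1*18=18
Total weighted completion time = 72

72


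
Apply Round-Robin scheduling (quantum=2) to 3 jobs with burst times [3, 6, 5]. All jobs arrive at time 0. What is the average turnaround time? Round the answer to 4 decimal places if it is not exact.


Time quantum = 2
Execution trace:
  J1 runs 2 units, time = 2
  J2 runs 2 units, time = 4
  J3 runs 2 units, time = 6
  J1 runs 1 units, time = 7
  J2 runs 2 units, time = 9
  J3 runs 2 units, time = 11
  J2 runs 2 units, time = 13
  J3 runs 1 units, time = 14
Finish times: [7, 13, 14]
Average turnaround = 34/3 = 11.3333

11.3333


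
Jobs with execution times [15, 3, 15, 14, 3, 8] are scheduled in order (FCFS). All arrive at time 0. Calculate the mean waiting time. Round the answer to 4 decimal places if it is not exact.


FCFS order (as given): [15, 3, 15, 14, 3, 8]
Waiting times:
  Job 1: wait = 0
  Job 2: wait = 15
  Job 3: wait = 18
  Job 4: wait = 33
  Job 5: wait = 47
  Job 6: wait = 50
Sum of waiting times = 163
Average waiting time = 163/6 = 27.1667

27.1667


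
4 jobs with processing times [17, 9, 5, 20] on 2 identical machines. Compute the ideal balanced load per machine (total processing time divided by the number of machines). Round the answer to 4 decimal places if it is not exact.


Total processing time = 17 + 9 + 5 + 20 = 51
Number of machines = 2
Ideal balanced load = 51 / 2 = 25.5

25.5


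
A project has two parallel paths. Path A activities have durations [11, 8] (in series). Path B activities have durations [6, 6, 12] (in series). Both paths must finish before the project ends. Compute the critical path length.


Path A total = 11 + 8 = 19
Path B total = 6 + 6 + 12 = 24
Critical path = longest path = max(19, 24) = 24

24


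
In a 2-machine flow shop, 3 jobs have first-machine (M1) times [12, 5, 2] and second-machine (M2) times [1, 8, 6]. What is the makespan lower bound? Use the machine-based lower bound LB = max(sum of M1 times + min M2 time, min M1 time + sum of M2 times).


LB1 = sum(M1 times) + min(M2 times) = 19 + 1 = 20
LB2 = min(M1 times) + sum(M2 times) = 2 + 15 = 17
Lower bound = max(LB1, LB2) = max(20, 17) = 20

20


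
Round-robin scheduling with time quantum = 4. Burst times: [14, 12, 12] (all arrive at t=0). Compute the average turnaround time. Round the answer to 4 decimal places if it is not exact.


Time quantum = 4
Execution trace:
  J1 runs 4 units, time = 4
  J2 runs 4 units, time = 8
  J3 runs 4 units, time = 12
  J1 runs 4 units, time = 16
  J2 runs 4 units, time = 20
  J3 runs 4 units, time = 24
  J1 runs 4 units, time = 28
  J2 runs 4 units, time = 32
  J3 runs 4 units, time = 36
  J1 runs 2 units, time = 38
Finish times: [38, 32, 36]
Average turnaround = 106/3 = 35.3333

35.3333


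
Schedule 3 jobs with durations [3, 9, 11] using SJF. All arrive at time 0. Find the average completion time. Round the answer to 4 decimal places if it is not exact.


SJF order (ascending): [3, 9, 11]
Completion times:
  Job 1: burst=3, C=3
  Job 2: burst=9, C=12
  Job 3: burst=11, C=23
Average completion = 38/3 = 12.6667

12.6667


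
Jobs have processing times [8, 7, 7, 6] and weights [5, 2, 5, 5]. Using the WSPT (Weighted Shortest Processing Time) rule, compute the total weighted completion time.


Compute p/w ratios and sort ascending (WSPT): [(6, 5), (7, 5), (8, 5), (7, 2)]
Compute weighted completion times:
  Job (p=6,w=5): C=6, w*C=5*6=30
  Job (p=7,w=5): C=13, w*C=5*13=65
  Job (p=8,w=5): C=21, w*C=5*21=105
  Job (p=7,w=2): C=28, w*C=2*28=56
Total weighted completion time = 256

256


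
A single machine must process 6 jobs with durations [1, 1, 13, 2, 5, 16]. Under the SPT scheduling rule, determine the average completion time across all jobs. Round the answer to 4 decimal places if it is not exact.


Sort jobs by processing time (SPT order): [1, 1, 2, 5, 13, 16]
Compute completion times sequentially:
  Job 1: processing = 1, completes at 1
  Job 2: processing = 1, completes at 2
  Job 3: processing = 2, completes at 4
  Job 4: processing = 5, completes at 9
  Job 5: processing = 13, completes at 22
  Job 6: processing = 16, completes at 38
Sum of completion times = 76
Average completion time = 76/6 = 12.6667

12.6667


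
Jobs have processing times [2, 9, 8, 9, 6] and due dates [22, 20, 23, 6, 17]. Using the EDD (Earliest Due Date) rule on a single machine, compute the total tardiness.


Sort by due date (EDD order): [(9, 6), (6, 17), (9, 20), (2, 22), (8, 23)]
Compute completion times and tardiness:
  Job 1: p=9, d=6, C=9, tardiness=max(0,9-6)=3
  Job 2: p=6, d=17, C=15, tardiness=max(0,15-17)=0
  Job 3: p=9, d=20, C=24, tardiness=max(0,24-20)=4
  Job 4: p=2, d=22, C=26, tardiness=max(0,26-22)=4
  Job 5: p=8, d=23, C=34, tardiness=max(0,34-23)=11
Total tardiness = 22

22


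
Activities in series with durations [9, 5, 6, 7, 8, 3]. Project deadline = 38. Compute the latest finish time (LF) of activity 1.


LF(activity 1) = deadline - sum of successor durations
Successors: activities 2 through 6 with durations [5, 6, 7, 8, 3]
Sum of successor durations = 29
LF = 38 - 29 = 9

9


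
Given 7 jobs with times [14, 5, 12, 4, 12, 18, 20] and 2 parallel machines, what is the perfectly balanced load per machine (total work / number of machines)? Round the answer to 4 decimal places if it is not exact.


Total processing time = 14 + 5 + 12 + 4 + 12 + 18 + 20 = 85
Number of machines = 2
Ideal balanced load = 85 / 2 = 42.5

42.5


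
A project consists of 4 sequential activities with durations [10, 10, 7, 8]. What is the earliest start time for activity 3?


Activity 3 starts after activities 1 through 2 complete.
Predecessor durations: [10, 10]
ES = 10 + 10 = 20

20


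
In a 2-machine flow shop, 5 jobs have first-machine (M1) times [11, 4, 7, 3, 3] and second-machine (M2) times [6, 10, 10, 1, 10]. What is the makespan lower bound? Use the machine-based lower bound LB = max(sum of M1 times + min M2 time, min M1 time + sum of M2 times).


LB1 = sum(M1 times) + min(M2 times) = 28 + 1 = 29
LB2 = min(M1 times) + sum(M2 times) = 3 + 37 = 40
Lower bound = max(LB1, LB2) = max(29, 40) = 40

40


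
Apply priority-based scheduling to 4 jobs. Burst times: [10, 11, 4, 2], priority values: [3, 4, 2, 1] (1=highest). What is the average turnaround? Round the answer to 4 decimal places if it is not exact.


Sort by priority (ascending = highest first):
Order: [(1, 2), (2, 4), (3, 10), (4, 11)]
Completion times:
  Priority 1, burst=2, C=2
  Priority 2, burst=4, C=6
  Priority 3, burst=10, C=16
  Priority 4, burst=11, C=27
Average turnaround = 51/4 = 12.75

12.75


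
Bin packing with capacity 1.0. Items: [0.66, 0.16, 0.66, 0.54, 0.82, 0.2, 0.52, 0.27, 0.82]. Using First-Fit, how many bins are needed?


Place items sequentially using First-Fit:
  Item 0.66 -> new Bin 1
  Item 0.16 -> Bin 1 (now 0.82)
  Item 0.66 -> new Bin 2
  Item 0.54 -> new Bin 3
  Item 0.82 -> new Bin 4
  Item 0.2 -> Bin 2 (now 0.86)
  Item 0.52 -> new Bin 5
  Item 0.27 -> Bin 3 (now 0.81)
  Item 0.82 -> new Bin 6
Total bins used = 6

6


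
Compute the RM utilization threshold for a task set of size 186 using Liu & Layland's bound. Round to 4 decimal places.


Compute 2^(1/186) = 1.0037335501
Subtract 1: 1.0037335501 - 1 = 0.0037335501
Multiply by n: 186 * 0.0037335501 = 0.6944403186
Round to 4 dp: 0.6944

0.6944


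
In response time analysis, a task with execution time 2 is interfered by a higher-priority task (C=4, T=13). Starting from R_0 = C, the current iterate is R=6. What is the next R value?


R_next = C + ceil(R_prev / T_hp) * C_hp
ceil(6 / 13) = ceil(0.4615) = 1
Interference = 1 * 4 = 4
R_next = 2 + 4 = 6
R_next = R_prev, so the iteration has converged (response time = 6).

6


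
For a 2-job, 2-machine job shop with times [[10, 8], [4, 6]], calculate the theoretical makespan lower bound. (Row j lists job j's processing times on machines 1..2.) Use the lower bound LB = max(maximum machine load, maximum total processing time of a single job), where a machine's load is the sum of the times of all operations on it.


Machine loads:
  Machine 1: 10 + 4 = 14
  Machine 2: 8 + 6 = 14
Max machine load = 14
Job totals:
  Job 1: 18
  Job 2: 10
Max job total = 18
Lower bound = max(14, 18) = 18

18


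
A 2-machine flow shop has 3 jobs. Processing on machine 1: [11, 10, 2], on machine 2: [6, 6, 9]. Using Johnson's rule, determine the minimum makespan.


Apply Johnson's rule:
  Group 1 (a <= b): [(3, 2, 9)]
  Group 2 (a > b): [(1, 11, 6), (2, 10, 6)]
Optimal job order: [3, 1, 2]
Schedule:
  Job 3: M1 done at 2, M2 done at 11
  Job 1: M1 done at 13, M2 done at 19
  Job 2: M1 done at 23, M2 done at 29
Makespan = 29

29


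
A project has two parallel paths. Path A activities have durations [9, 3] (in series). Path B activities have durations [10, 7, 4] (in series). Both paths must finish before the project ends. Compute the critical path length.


Path A total = 9 + 3 = 12
Path B total = 10 + 7 + 4 = 21
Critical path = longest path = max(12, 21) = 21

21


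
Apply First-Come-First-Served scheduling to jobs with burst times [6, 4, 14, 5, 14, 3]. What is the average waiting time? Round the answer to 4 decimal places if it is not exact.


FCFS order (as given): [6, 4, 14, 5, 14, 3]
Waiting times:
  Job 1: wait = 0
  Job 2: wait = 6
  Job 3: wait = 10
  Job 4: wait = 24
  Job 5: wait = 29
  Job 6: wait = 43
Sum of waiting times = 112
Average waiting time = 112/6 = 18.6667

18.6667


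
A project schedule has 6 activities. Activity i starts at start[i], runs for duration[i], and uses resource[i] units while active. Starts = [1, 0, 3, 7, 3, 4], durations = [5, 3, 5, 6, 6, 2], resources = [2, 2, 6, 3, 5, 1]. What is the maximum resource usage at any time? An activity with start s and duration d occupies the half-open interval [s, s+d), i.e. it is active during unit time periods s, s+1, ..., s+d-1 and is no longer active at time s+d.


Each activity i is active on [start_i, start_i + duration_i).
Compute total resource usage per time slot:
  t=0: active resources = [2], total = 2
  t=1: active resources = [2, 2], total = 4
  t=2: active resources = [2, 2], total = 4
  t=3: active resources = [2, 6, 5], total = 13
  t=4: active resources = [2, 6, 5, 1], total = 14
  t=5: active resources = [2, 6, 5, 1], total = 14
  t=6: active resources = [6, 5], total = 11
  t=7: active resources = [6, 3, 5], total = 14
  t=8: active resources = [3, 5], total = 8
  t=9: active resources = [3], total = 3
  t=10: active resources = [3], total = 3
  t=11: active resources = [3], total = 3
  t=12: active resources = [3], total = 3
Peak resource demand = 14

14


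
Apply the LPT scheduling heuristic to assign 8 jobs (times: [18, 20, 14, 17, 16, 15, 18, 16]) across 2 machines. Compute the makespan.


Sort jobs in decreasing order (LPT): [20, 18, 18, 17, 16, 16, 15, 14]
Assign each job to the least loaded machine:
  Machine 1: jobs [20, 17, 16, 14], load = 67
  Machine 2: jobs [18, 18, 16, 15], load = 67
Makespan = max load = 67

67


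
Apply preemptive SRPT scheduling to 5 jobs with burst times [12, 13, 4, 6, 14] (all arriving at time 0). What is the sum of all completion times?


Since all jobs arrive at t=0, SRPT equals SPT ordering.
SPT order: [4, 6, 12, 13, 14]
Completion times:
  Job 1: p=4, C=4
  Job 2: p=6, C=10
  Job 3: p=12, C=22
  Job 4: p=13, C=35
  Job 5: p=14, C=49
Total completion time = 4 + 10 + 22 + 35 + 49 = 120

120


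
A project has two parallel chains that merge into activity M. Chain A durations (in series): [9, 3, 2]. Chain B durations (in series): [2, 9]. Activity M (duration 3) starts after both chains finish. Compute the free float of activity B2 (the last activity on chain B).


ES(B2) = sum of predecessors on chain B = 2
EF(B2) = ES + duration = 2 + 9 = 11
Successor of B2 is M. ES(M) = max(sum(A), sum(B)) = max(14, 11) = 14
Free float = ES(successor) - EF(current) = 14 - 11 = 3

3


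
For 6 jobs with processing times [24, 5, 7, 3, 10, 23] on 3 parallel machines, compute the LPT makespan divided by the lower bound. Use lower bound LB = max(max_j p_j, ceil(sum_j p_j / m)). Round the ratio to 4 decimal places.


LPT order: [24, 23, 10, 7, 5, 3]
Machine loads after assignment: [24, 23, 25]
LPT makespan = 25
Lower bound = max(max_job, ceil(total/3)) = max(24, 24) = 24
Ratio = 25 / 24 = 1.0417

1.0417


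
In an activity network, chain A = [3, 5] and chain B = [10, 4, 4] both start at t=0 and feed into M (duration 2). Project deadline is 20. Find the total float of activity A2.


Forward pass: ES(A2) = sum of predecessors on chain A = 3
EF = ES + duration = 3 + 5 = 8
Backward pass: LF(M) = deadline = 20; LS(M) = 20 - 2 = 18
LF(A2) = LS(M) - sum(successors on chain A) = 18 - 0 = 18
LS = LF - duration = 18 - 5 = 13
Total float = LS - ES = 13 - 3 = 10

10


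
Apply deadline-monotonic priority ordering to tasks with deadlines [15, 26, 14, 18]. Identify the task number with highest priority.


Sort tasks by relative deadline (ascending):
  Task 3: deadline = 14
  Task 1: deadline = 15
  Task 4: deadline = 18
  Task 2: deadline = 26
Priority order (highest first): [3, 1, 4, 2]
Highest priority task = 3

3


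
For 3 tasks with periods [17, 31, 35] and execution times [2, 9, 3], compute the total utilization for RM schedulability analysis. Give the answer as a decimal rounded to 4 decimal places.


Compute individual utilizations (exact fractions):
  Task 1: C/T = 2/17 (approx. 0.1176)
  Task 2: C/T = 9/31 (approx. 0.2903)
  Task 3: C/T = 3/35 (approx. 0.0857)
Total utilization U = 2/17 + 9/31 + 3/35 = 9106/18445
Rounded to 4 decimal places: U = 0.4937
RM (Liu & Layland) bound for 3 tasks = 0.779763; compare with U = 9106/18445 (approx. 0.493684)
U <= bound, so schedulable by RM sufficient condition.

0.4937


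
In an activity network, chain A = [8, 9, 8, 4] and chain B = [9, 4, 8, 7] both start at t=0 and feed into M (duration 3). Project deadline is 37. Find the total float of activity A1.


Forward pass: ES(A1) = sum of predecessors on chain A = 0
EF = ES + duration = 0 + 8 = 8
Backward pass: LF(M) = deadline = 37; LS(M) = 37 - 3 = 34
LF(A1) = LS(M) - sum(successors on chain A) = 34 - 21 = 13
LS = LF - duration = 13 - 8 = 5
Total float = LS - ES = 5 - 0 = 5

5


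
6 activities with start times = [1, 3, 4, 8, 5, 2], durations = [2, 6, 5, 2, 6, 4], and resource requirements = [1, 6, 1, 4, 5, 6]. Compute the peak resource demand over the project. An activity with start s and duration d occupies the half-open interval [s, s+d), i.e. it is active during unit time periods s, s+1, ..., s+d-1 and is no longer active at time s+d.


Each activity i is active on [start_i, start_i + duration_i).
Compute total resource usage per time slot:
  t=0: active resources = [], total = 0
  t=1: active resources = [1], total = 1
  t=2: active resources = [1, 6], total = 7
  t=3: active resources = [6, 6], total = 12
  t=4: active resources = [6, 1, 6], total = 13
  t=5: active resources = [6, 1, 5, 6], total = 18
  t=6: active resources = [6, 1, 5], total = 12
  t=7: active resources = [6, 1, 5], total = 12
  t=8: active resources = [6, 1, 4, 5], total = 16
  t=9: active resources = [4, 5], total = 9
  t=10: active resources = [5], total = 5
Peak resource demand = 18

18


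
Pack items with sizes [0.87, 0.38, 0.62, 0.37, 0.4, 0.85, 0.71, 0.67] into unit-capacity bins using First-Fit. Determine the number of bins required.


Place items sequentially using First-Fit:
  Item 0.87 -> new Bin 1
  Item 0.38 -> new Bin 2
  Item 0.62 -> Bin 2 (now 1.0)
  Item 0.37 -> new Bin 3
  Item 0.4 -> Bin 3 (now 0.77)
  Item 0.85 -> new Bin 4
  Item 0.71 -> new Bin 5
  Item 0.67 -> new Bin 6
Total bins used = 6

6


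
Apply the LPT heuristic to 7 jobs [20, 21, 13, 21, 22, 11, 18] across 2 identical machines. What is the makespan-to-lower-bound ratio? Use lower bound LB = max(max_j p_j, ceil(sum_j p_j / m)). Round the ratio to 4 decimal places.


LPT order: [22, 21, 21, 20, 18, 13, 11]
Machine loads after assignment: [60, 66]
LPT makespan = 66
Lower bound = max(max_job, ceil(total/2)) = max(22, 63) = 63
Ratio = 66 / 63 = 1.0476

1.0476


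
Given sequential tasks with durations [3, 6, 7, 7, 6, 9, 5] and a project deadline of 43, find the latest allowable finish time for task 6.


LF(activity 6) = deadline - sum of successor durations
Successors: activities 7 through 7 with durations [5]
Sum of successor durations = 5
LF = 43 - 5 = 38

38
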